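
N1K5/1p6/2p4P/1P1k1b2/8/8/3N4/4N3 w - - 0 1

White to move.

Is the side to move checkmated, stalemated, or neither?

neither

White to move; white king on c8.
In check: yes, from the black bishop on f5.
Legal moves for White: Kd8, Kb8, Kc7, Kxb7.
White is in check but has 4 legal moves → neither.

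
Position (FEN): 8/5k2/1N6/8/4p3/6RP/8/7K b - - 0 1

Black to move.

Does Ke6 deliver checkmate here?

After Ke6: white king on h1; in check: no.
White is not in check, so this cannot be checkmate.

no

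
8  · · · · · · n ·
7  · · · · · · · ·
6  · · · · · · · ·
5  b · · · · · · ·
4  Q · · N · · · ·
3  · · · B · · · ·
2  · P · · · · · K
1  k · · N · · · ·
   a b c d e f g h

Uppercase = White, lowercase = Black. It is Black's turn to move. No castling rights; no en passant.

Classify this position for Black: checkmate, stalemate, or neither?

checkmate

Black to move; black king on a1.
In check: yes, from the white queen on a4.
King squares — b1: attacked by Bd3; a2: attacked by Qa4; b2: attacked by Nd1.
Legal moves for Black: none.
In check with no legal moves → checkmate.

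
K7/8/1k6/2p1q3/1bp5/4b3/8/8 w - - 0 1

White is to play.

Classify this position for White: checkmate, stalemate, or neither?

White to move; white king on a8.
In check: no.
King squares — a7: attacked by Kb6; b7: attacked by Kb6; b8: attacked by Qe5.
Legal moves for White: none.
Not in check and no legal moves → stalemate.

stalemate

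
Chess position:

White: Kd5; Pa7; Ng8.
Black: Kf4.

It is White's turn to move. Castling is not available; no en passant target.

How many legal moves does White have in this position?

13

White to move; king on d5.
In check: no.
Legal moves: Ne7, Nh6, Nf6, Ke6, Kd6, Kc6, Kc5, Kd4, Kc4, a8=Q, a8=R, a8=B, a8=N.
Count: 13.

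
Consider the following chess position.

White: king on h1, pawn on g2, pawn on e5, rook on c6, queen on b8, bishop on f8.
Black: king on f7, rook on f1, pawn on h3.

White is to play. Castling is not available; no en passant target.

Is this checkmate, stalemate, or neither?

White to move; white king on h1.
In check: yes, from the black rook on f1.
Legal moves for White: Kh2.
White is in check but has 1 legal move → neither.

neither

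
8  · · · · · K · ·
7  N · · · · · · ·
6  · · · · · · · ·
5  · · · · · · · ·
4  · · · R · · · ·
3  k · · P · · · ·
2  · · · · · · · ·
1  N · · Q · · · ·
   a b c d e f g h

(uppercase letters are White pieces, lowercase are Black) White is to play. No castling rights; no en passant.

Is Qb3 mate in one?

yes

After Qb3: black king on a3; in check: yes, from the white queen on b3.
King squares — a2: attacked by Qb3; b2: attacked by Qb3; b3: attacked by Na1; a4: attacked by Qb3; b4: attacked by Qb3.
Black has no legal moves → checkmate.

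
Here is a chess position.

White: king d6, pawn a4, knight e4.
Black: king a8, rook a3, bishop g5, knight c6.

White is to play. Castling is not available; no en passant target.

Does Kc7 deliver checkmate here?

no

After Kc7: black king on a8; in check: no.
Black is not in check, so this cannot be checkmate.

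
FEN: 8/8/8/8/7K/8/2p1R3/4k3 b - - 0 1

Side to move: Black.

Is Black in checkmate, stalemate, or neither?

neither

Black to move; black king on e1.
In check: yes, from the white rook on e2.
Legal moves for Black: Kxe2, Kf1, Kd1.
Black is in check but has 3 legal moves → neither.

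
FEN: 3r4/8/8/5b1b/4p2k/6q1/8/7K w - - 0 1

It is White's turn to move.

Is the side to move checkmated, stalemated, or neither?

stalemate

White to move; white king on h1.
In check: no.
King squares — g1: attacked by Qg3; g2: attacked by Qg3; h2: attacked by Qg3.
Legal moves for White: none.
Not in check and no legal moves → stalemate.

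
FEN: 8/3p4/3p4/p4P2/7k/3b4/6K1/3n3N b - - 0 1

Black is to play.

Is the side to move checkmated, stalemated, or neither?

Black to move; black king on h4.
In check: no.
Legal moves for Black: Kh5, Kg5, Kg4, Ba6, Bxf5, Bb5, Be4+, Bc4, Be2, Bc2, Bf1+, Bb1, Ne3+, Nc3, Nf2, Nb2, d5, a4.
Black has 18 legal moves and is not in check → neither.

neither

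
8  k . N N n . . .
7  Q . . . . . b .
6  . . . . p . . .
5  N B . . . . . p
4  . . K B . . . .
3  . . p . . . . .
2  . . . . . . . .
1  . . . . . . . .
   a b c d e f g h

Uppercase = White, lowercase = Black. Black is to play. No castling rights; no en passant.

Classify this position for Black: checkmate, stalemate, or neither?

Black to move; black king on a8.
In check: yes, from the white queen on a7.
King squares — a7: attacked by Bd4; b7: attacked by Na5; b8: attacked by Qa7.
Legal moves for Black: none.
In check with no legal moves → checkmate.

checkmate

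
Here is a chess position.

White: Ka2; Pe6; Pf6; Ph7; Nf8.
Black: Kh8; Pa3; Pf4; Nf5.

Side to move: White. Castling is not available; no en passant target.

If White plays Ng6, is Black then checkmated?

After Ng6: black king on h8; in check: yes, from the white knight on g6.
Black has 1 legal reply: Kxh7.
In check but a legal move exists → not checkmate.

no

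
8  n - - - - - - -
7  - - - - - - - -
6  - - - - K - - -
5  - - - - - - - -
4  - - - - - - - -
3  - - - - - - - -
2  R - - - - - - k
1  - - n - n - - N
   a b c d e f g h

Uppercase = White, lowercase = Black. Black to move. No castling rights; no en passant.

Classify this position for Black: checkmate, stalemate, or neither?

neither

Black to move; black king on h2.
In check: yes, from the white rook on a2.
Legal moves for Black: Kh3, Kxh1, Kg1, Ng2, Nc2, Ne2, Nxa2.
Black is in check but has 7 legal moves → neither.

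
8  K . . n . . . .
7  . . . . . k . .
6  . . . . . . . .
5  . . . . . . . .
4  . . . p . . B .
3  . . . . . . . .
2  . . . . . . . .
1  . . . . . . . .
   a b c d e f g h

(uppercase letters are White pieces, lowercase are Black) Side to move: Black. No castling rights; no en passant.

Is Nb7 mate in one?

no

After Nb7: white king on a8; in check: no.
White is not in check, so this cannot be checkmate.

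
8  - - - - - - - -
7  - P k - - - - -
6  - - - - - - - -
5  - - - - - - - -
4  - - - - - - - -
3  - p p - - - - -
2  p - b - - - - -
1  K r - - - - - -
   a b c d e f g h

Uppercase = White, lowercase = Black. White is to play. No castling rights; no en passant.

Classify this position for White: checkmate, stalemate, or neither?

checkmate

White to move; white king on a1.
In check: yes, from the black rook on b1.
King squares — b1: attacked by Pa2; a2: attacked by Pb3; b2: attacked by Rb1.
Legal moves for White: none.
In check with no legal moves → checkmate.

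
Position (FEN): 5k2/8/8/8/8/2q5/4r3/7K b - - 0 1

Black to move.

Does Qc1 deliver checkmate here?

yes

After Qc1: white king on h1; in check: yes, from the black queen on c1.
King squares — g1: attacked by Qc1; g2: attacked by Re2; h2: attacked by Re2.
White has no legal moves → checkmate.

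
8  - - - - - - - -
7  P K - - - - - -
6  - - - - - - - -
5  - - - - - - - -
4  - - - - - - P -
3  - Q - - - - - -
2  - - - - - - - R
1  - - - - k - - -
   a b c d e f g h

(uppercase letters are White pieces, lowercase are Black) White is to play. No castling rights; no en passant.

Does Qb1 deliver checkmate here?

yes

After Qb1: black king on e1; in check: yes, from the white queen on b1.
King squares — d1: attacked by Qb1; f1: attacked by Qb1; d2: attacked by Rh2; e2: attacked by Rh2; f2: attacked by Rh2.
Black has no legal moves → checkmate.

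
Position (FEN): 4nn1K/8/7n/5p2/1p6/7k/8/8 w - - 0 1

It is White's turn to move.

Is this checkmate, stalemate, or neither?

stalemate

White to move; white king on h8.
In check: no.
King squares — g7: attacked by Ne8; h7: attacked by Nf8; g8: attacked by Nh6.
Legal moves for White: none.
Not in check and no legal moves → stalemate.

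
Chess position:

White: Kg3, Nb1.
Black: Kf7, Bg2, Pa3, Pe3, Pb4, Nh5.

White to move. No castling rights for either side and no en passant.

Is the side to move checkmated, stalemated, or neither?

White to move; white king on g3.
In check: yes, from the black knight on h5.
King squares — f2: attacked by Pe3; g2: available; h2: available; f3: attacked by Bg2; h3: attacked by Bg2; f4: attacked by Nh5; g4: available; h4: available.
Legal moves for White: Kh4, Kg4, Kh2, Kxg2.
White is in check but has 4 legal moves → neither.

neither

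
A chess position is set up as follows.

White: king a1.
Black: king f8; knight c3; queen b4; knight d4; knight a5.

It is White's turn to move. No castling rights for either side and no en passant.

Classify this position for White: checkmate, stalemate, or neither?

White to move; white king on a1.
In check: no.
King squares — b1: attacked by Nc3; a2: attacked by Nc3; b2: attacked by Qb4.
Legal moves for White: none.
Not in check and no legal moves → stalemate.

stalemate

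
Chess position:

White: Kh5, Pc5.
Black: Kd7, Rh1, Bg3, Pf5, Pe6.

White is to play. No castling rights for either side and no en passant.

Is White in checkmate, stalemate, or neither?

White to move; white king on h5.
In check: yes, from the black rook on h1.
King squares — g4: attacked by Pf5; h4: attacked by Rh1; g5: available; g6: available; h6: attacked by Rh1.
Legal moves for White: Kg6, Kg5.
White is in check but has 2 legal moves → neither.

neither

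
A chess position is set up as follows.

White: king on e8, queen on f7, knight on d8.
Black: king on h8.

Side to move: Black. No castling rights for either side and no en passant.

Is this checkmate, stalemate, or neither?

Black to move; black king on h8.
In check: no.
King squares — g7: attacked by Qf7; h7: attacked by Qf7; g8: attacked by Qf7.
Legal moves for Black: none.
Not in check and no legal moves → stalemate.

stalemate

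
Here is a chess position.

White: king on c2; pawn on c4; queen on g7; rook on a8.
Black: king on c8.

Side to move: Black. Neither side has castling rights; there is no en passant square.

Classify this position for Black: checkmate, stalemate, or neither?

checkmate

Black to move; black king on c8.
In check: yes, from the white rook on a8.
King squares — b7: attacked by Qg7; c7: attacked by Qg7; d7: attacked by Qg7; b8: attacked by Ra8; d8: attacked by Ra8.
Legal moves for Black: none.
In check with no legal moves → checkmate.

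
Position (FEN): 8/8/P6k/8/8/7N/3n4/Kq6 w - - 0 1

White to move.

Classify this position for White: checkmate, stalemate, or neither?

White to move; white king on a1.
In check: yes, from the black queen on b1.
King squares — b1: attacked by Nd2; a2: attacked by Qb1; b2: attacked by Qb1.
Legal moves for White: none.
In check with no legal moves → checkmate.

checkmate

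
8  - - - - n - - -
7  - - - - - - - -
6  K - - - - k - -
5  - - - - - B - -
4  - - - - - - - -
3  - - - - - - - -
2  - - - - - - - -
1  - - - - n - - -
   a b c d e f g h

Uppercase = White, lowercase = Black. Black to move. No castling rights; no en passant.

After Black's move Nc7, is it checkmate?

After Nc7: white king on a6; in check: yes, from the black knight on c7.
White has 4 legal replies: Kb7, Ka7, Kb6, Ka5.
In check but a legal move exists → not checkmate.

no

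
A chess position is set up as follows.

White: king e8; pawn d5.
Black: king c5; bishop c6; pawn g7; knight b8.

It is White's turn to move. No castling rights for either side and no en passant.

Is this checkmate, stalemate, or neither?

neither

White to move; white king on e8.
In check: yes, from the black bishop on c6.
Legal moves for White: Kf8, Kd8, Kf7, Ke7, dxc6.
White is in check but has 5 legal moves → neither.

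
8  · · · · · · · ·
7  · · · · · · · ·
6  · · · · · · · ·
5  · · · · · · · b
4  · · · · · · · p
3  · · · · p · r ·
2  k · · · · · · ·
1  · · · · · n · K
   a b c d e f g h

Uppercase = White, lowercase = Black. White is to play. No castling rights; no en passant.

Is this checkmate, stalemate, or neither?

stalemate

White to move; white king on h1.
In check: no.
King squares — g1: attacked by Rg3; g2: attacked by Rg3; h2: attacked by Nf1.
Legal moves for White: none.
Not in check and no legal moves → stalemate.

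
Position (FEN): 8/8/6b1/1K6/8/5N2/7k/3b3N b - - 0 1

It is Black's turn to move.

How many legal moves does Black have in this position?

4

Black to move; king on h2.
In check: yes, from the white knight on f3.
Legal moves: Kh3, Kg2, Kxh1, Bxf3.
Count: 4.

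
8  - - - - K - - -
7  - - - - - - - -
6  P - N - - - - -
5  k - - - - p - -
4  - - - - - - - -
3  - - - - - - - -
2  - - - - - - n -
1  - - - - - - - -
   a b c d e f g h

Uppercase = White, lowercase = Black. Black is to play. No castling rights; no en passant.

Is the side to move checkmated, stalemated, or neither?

Black to move; black king on a5.
In check: yes, from the white knight on c6.
Legal moves for Black: Kb6, Kxa6, Kb5, Ka4.
Black is in check but has 4 legal moves → neither.

neither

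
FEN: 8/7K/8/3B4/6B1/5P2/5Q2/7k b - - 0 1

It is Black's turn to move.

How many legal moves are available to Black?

Black to move; king on h1.
In check: no.
Legal moves: none.
Count: 0.

0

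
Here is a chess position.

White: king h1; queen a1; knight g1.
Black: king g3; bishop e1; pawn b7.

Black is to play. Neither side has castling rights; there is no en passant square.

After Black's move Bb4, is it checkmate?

no

After Bb4: white king on h1; in check: no.
White is not in check, so this cannot be checkmate.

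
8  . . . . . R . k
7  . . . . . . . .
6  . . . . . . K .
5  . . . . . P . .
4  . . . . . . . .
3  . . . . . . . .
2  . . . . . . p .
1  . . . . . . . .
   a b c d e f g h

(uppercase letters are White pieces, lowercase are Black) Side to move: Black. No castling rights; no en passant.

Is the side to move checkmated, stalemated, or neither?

checkmate

Black to move; black king on h8.
In check: yes, from the white rook on f8.
King squares — g7: attacked by Kg6; h7: attacked by Kg6; g8: attacked by Rf8.
Legal moves for Black: none.
In check with no legal moves → checkmate.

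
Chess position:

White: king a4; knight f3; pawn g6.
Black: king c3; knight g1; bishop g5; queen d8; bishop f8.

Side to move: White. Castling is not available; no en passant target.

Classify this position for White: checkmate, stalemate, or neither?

White to move; white king on a4.
In check: no.
Legal moves for White: Kb5, Nxg5, Ne5, Nh4, Nd4, Nh2, Nd2, Nxg1, Ne1, g7.
White has 10 legal moves and is not in check → neither.

neither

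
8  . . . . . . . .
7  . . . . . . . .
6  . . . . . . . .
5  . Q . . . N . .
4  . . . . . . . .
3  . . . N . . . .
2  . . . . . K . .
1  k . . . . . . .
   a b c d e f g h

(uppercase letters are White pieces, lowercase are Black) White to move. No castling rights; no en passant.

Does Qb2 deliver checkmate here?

yes

After Qb2: black king on a1; in check: yes, from the white queen on b2.
King squares — b1: attacked by Qb2; a2: attacked by Qb2; b2: attacked by Nd3.
Black has no legal moves → checkmate.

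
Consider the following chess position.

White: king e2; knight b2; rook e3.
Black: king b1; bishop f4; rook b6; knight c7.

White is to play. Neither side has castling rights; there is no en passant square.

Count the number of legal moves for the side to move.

White to move; king on e2.
In check: no.
Legal moves: Re8, Re7, Re6, Re5, Re4, Rh3, Rg3, Rf3, Rd3, Rc3, Rb3, Ra3, Kf3, Kd3, Kf2, Kd2, Kf1, Ke1, Kd1, Nc4, Na4, Nd3, Nd1.
Count: 23.

23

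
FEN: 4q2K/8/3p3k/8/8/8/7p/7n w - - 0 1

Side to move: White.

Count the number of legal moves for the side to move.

0

White to move; king on h8.
In check: yes, from the black queen on e8.
Legal moves: none.
Count: 0.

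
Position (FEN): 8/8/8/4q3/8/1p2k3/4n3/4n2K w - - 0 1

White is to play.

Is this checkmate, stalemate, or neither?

stalemate

White to move; white king on h1.
In check: no.
King squares — g1: attacked by Ne2; g2: attacked by Ne1; h2: attacked by Qe5.
Legal moves for White: none.
Not in check and no legal moves → stalemate.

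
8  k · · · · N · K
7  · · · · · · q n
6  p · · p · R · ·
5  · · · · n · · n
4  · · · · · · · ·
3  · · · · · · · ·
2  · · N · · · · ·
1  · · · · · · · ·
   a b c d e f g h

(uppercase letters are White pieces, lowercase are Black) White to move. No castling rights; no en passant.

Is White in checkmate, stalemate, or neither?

White to move; white king on h8.
In check: yes, from the black queen on g7.
King squares — g7: attacked by Nh5; h7: attacked by Qg7; g8: attacked by Qg7.
Legal moves for White: none.
In check with no legal moves → checkmate.

checkmate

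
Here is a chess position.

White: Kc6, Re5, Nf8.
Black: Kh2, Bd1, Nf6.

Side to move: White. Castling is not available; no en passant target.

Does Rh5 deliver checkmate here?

After Rh5: black king on h2; in check: yes, from the white rook on h5.
Black has 5 legal replies: Kg3, Kg2, Kg1, Nxh5, Bxh5.
In check but a legal move exists → not checkmate.

no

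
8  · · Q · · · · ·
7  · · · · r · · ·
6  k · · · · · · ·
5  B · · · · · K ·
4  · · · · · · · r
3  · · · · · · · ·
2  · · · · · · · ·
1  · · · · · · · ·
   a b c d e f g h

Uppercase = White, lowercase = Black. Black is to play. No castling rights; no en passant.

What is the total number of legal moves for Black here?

Black to move; king on a6.
In check: yes, from the white queen on c8.
Legal moves: Ka7, Kb5, Kxa5, Rb7.
Count: 4.

4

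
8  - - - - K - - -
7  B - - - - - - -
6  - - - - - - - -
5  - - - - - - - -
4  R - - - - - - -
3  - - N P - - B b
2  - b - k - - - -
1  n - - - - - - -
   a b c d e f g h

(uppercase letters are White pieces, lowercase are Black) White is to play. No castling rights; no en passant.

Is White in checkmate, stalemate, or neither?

neither

White to move; white king on e8.
In check: no.
Legal moves for White include: Kf8, Kd8, Kf7, Ke7, Bab8, Bb6, Bc5, Bd4, Be3+, Baf2, Bg1, Ra6, Ra5, Rh4, Rg4, Rf4, Re4, Rd4, ... (list truncated; more exist).
White has legal moves and is not in check → neither.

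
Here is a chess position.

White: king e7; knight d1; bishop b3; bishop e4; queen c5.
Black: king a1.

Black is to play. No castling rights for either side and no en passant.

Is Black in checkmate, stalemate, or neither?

Black to move; black king on a1.
In check: no.
King squares — b1: attacked by Be4; a2: attacked by Bb3; b2: attacked by Nd1.
Legal moves for Black: none.
Not in check and no legal moves → stalemate.

stalemate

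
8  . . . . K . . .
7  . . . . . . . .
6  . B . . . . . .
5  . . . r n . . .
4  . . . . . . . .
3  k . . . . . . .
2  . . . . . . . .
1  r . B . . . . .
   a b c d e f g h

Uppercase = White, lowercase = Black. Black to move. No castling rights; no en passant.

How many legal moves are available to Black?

Black to move; king on a3.
In check: yes, from the white bishop on c1.
Legal moves: Kb4, Ka4, Kb3, Ka2, Rxc1.
Count: 5.

5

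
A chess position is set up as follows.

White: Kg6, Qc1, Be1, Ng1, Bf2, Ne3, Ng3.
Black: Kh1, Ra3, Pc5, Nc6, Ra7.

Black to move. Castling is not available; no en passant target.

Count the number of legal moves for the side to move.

Black to move; king on h1.
In check: yes, from the white knight on g3.
Legal moves: Kh2.
Count: 1.

1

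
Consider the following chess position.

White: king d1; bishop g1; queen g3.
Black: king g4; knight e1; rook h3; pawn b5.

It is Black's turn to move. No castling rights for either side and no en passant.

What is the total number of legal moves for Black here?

Black to move; king on g4.
In check: yes, from the white queen on g3.
Legal moves: Kh5, Kf5, Kxg3, Rxg3.
Count: 4.

4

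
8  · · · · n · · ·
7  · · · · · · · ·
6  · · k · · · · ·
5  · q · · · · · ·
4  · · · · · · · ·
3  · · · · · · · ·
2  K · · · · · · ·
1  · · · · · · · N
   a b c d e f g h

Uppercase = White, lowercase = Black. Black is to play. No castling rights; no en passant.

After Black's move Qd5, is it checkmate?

After Qd5: white king on a2; in check: yes, from the black queen on d5.
White has 4 legal replies: Ka3, Kb2, Kb1, Ka1.
In check but a legal move exists → not checkmate.

no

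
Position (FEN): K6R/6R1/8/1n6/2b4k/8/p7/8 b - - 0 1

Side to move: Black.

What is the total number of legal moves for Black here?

0

Black to move; king on h4.
In check: yes, from the white rook on h8.
Legal moves: none.
Count: 0.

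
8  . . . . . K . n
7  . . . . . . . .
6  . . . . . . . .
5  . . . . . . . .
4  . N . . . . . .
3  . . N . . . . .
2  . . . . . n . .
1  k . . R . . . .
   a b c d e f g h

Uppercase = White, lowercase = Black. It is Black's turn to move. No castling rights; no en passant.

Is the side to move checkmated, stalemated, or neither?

Black to move; black king on a1.
In check: yes, from the white rook on d1.
King squares — b1: attacked by Rd1; a2: attacked by Nc3; b2: available.
Legal moves for Black: Kb2, Nxd1.
Black is in check but has 2 legal moves → neither.

neither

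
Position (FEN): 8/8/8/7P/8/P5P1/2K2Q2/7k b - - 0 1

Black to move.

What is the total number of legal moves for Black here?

Black to move; king on h1.
In check: no.
Legal moves: none.
Count: 0.

0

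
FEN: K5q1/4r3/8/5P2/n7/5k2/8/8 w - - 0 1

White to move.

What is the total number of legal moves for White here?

0

White to move; king on a8.
In check: yes, from the black queen on g8.
Legal moves: none.
Count: 0.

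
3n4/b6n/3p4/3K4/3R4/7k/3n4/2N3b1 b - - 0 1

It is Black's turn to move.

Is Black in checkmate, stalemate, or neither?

neither

Black to move; black king on h3.
In check: no.
Legal moves for Black include: Nf7, Nb7, Ne6, Nc6, Nf8, Nf6+, Ng5, Bb8, Bb6, Bc5, Baxd4, Kg3, Kh2, Kg2, Ne4, Nc4, Nf3, Nb3, ... (list truncated; more exist).
Black has legal moves and is not in check → neither.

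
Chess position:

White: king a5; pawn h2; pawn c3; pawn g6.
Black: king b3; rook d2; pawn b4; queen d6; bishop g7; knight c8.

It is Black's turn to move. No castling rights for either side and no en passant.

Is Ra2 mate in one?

no

After Ra2: white king on a5; in check: yes, from the black rook on a2.
White has 1 legal reply: Kb5.
In check but a legal move exists → not checkmate.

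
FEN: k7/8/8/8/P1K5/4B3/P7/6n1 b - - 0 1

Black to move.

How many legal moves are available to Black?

Black to move; king on a8.
In check: no.
Legal moves: Kb8, Kb7, Nh3, Nf3, Ne2.
Count: 5.

5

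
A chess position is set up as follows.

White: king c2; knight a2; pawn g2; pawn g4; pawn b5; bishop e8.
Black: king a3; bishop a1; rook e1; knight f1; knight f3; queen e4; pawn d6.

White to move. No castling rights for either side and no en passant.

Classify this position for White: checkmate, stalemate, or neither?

checkmate

White to move; white king on c2.
In check: yes, from the black queen on e4.
King squares — b1: attacked by Re1; c1: attacked by Re1; d1: attacked by Re1; b2: attacked by Ba1; d2: attacked by Nf1; b3: attacked by Ka3; c3: attacked by Ba1; d3: attacked by Qe4.
Legal moves for White: none.
In check with no legal moves → checkmate.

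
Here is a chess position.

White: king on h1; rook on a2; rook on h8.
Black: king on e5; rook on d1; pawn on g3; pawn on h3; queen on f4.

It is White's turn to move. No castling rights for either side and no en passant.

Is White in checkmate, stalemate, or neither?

White to move; white king on h1.
In check: yes, from the black rook on d1.
King squares — g1: attacked by Rd1; g2: attacked by Ph3; h2: attacked by Pg3.
Legal moves for White: none.
In check with no legal moves → checkmate.

checkmate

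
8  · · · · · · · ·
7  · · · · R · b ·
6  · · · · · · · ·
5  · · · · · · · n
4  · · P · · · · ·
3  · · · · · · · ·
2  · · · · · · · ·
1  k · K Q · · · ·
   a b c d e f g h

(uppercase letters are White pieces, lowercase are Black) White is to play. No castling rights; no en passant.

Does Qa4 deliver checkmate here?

yes

After Qa4: black king on a1; in check: yes, from the white queen on a4.
King squares — b1: attacked by Kc1; a2: attacked by Qa4; b2: attacked by Kc1.
Black has no legal moves → checkmate.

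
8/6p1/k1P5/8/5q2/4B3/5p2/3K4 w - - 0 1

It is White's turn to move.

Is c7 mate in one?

no

After c7: black king on a6; in check: no.
Black is not in check, so this cannot be checkmate.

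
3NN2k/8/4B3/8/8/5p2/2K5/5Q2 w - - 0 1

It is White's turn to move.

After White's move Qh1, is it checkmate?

After Qh1: black king on h8; in check: yes, from the white queen on h1.
King squares — g7: attacked by Ne8; h7: attacked by Qh1; g8: attacked by Be6.
Black has no legal moves → checkmate.

yes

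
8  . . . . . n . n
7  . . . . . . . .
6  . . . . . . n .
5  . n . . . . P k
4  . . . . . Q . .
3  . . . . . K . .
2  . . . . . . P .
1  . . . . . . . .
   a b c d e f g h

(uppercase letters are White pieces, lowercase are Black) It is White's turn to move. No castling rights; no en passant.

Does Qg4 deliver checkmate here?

After Qg4: black king on h5; in check: yes, from the white queen on g4.
King squares — g4: attacked by Kf3; h4: attacked by Qg4; g5: attacked by Qg4; g6: own knight; h6: attacked by Pg5.
Black has no legal moves → checkmate.

yes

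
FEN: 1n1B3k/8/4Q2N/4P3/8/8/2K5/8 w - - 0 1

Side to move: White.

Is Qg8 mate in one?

After Qg8: black king on h8; in check: yes, from the white queen on g8.
King squares — g7: attacked by Qg8; h7: attacked by Qg8; g8: attacked by Nh6.
Black has no legal moves → checkmate.

yes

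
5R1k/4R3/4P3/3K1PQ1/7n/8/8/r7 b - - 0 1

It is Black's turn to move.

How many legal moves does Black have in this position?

Black to move; king on h8.
In check: yes, from the white rook on f8.
Legal moves: none.
Count: 0.

0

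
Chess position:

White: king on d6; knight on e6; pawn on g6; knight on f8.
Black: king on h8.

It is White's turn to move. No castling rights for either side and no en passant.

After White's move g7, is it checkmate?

no

After g7: black king on h8; in check: yes, from the white pawn on g7.
Black has 1 legal reply: Kg8.
In check but a legal move exists → not checkmate.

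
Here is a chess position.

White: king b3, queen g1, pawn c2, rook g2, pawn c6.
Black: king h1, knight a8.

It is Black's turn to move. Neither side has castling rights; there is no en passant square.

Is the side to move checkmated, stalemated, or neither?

checkmate

Black to move; black king on h1.
In check: yes, from the white queen on g1.
King squares — g1: attacked by Rg2; g2: attacked by Qg1; h2: attacked by Qg1.
Legal moves for Black: none.
In check with no legal moves → checkmate.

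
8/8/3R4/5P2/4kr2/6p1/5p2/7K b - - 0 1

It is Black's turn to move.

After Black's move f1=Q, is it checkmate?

yes

After f1=Q: white king on h1; in check: yes, from the black queen on f1.
King squares — g1: attacked by Qf1; g2: attacked by Qf1; h2: attacked by Pg3.
White has no legal moves → checkmate.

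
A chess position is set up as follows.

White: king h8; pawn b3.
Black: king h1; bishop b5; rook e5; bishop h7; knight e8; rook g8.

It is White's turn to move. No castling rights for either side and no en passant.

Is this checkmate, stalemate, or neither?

White to move; white king on h8.
In check: yes, from the black rook on g8.
King squares — g7: attacked by Ne8; h7: available; g8: attacked by Bh7.
Legal moves for White: Kxh7.
White is in check but has 1 legal move → neither.

neither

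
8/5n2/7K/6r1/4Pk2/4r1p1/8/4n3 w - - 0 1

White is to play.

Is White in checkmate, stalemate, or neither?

neither

White to move; white king on h6.
In check: yes, from the black knight on f7.
King squares — g5: attacked by Kf4; h5: attacked by Rg5; g6: attacked by Rg5; g7: attacked by Rg5; h7: available.
Legal moves for White: Kh7.
White is in check but has 1 legal move → neither.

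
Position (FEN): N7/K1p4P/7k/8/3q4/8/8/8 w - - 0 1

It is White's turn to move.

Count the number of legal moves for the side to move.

4

White to move; king on a7.
In check: yes, from the black queen on d4.
Legal moves: Kb8, Kb7, Ka6, Nb6.
Count: 4.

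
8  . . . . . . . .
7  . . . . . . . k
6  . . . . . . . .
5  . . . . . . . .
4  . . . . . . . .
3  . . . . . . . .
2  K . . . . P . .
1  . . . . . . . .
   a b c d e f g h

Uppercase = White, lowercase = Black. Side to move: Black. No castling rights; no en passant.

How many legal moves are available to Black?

5

Black to move; king on h7.
In check: no.
Legal moves: Kh8, Kg8, Kg7, Kh6, Kg6.
Count: 5.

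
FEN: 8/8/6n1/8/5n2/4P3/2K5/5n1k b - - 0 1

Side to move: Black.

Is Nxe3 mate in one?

After Nxe3: white king on c2; in check: yes, from the black knight on e3.
White has 6 legal replies: Kc3, Kb3, Kd2, Kb2, Kc1, Kb1.
In check but a legal move exists → not checkmate.

no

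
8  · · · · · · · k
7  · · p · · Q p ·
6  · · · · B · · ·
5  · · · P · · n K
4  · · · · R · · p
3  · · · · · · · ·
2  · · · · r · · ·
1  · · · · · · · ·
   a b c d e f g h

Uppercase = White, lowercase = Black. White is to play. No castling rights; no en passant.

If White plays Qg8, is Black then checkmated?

After Qg8: black king on h8; in check: yes, from the white queen on g8.
King squares — g7: own pawn; h7: attacked by Qg8; g8: attacked by Be6.
Black has no legal moves → checkmate.

yes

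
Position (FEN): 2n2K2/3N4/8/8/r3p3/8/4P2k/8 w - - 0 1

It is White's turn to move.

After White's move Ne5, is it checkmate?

After Ne5: black king on h2; in check: no.
Black is not in check, so this cannot be checkmate.

no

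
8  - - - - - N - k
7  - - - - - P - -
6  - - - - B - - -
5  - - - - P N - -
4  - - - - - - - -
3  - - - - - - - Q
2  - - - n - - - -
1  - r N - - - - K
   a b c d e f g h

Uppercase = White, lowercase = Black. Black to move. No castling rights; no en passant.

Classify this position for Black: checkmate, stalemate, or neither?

Black to move; black king on h8.
In check: yes, from the white queen on h3.
King squares — g7: attacked by Nf5; h7: attacked by Qh3; g8: attacked by Pf7.
Legal moves for Black: none.
In check with no legal moves → checkmate.

checkmate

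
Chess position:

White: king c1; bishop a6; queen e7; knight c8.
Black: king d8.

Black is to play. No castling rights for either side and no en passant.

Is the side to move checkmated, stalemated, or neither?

checkmate

Black to move; black king on d8.
In check: yes, from the white queen on e7.
King squares — c7: attacked by Qe7; d7: attacked by Qe7; e7: attacked by Nc8; c8: attacked by Ba6; e8: attacked by Qe7.
Legal moves for Black: none.
In check with no legal moves → checkmate.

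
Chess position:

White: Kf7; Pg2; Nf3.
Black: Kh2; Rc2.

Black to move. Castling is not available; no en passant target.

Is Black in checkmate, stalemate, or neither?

neither

Black to move; black king on h2.
In check: yes, from the white knight on f3.
Legal moves for Black: Kg3, Kxg2, Kh1.
Black is in check but has 3 legal moves → neither.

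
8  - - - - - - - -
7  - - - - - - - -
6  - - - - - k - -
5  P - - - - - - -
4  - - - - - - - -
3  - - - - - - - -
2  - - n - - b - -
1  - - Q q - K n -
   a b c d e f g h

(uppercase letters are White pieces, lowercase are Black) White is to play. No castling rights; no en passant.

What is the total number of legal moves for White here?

3

White to move; king on f1.
In check: yes, from the black queen on d1.
Legal moves: Kg2, Kxf2, Qxd1.
Count: 3.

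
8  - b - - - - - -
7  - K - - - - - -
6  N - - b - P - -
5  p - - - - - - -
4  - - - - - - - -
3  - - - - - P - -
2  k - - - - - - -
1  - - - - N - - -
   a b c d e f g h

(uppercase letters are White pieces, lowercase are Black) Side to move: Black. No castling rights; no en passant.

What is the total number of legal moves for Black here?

Black to move; king on a2.
In check: no.
Legal moves: Bbc7, Ba7, Bf8, Be7, Bdc7, Be5, Bc5, Bf4, Bb4, Bg3, Ba3, Bh2, Kb3, Ka3, Kb2, Kb1, Ka1, a4.
Count: 18.

18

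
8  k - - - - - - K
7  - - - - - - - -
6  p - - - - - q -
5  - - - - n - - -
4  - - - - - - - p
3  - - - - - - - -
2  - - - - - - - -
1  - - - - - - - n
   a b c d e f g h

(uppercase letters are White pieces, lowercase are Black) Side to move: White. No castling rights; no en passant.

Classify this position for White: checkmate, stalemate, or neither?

stalemate

White to move; white king on h8.
In check: no.
King squares — g7: attacked by Qg6; h7: attacked by Qg6; g8: attacked by Qg6.
Legal moves for White: none.
Not in check and no legal moves → stalemate.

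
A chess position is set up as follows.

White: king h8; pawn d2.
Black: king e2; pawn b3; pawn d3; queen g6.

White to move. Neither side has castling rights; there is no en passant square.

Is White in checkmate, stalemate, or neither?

stalemate

White to move; white king on h8.
In check: no.
King squares — g7: attacked by Qg6; h7: attacked by Qg6; g8: attacked by Qg6.
Legal moves for White: none.
Not in check and no legal moves → stalemate.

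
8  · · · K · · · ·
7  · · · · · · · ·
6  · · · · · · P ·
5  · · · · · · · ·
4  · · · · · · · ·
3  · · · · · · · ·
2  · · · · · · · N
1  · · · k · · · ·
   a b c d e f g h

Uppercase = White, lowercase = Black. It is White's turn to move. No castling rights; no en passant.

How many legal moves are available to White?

9

White to move; king on d8.
In check: no.
Legal moves: Ke8, Kc8, Ke7, Kd7, Kc7, Ng4, Nf3, Nf1, g7.
Count: 9.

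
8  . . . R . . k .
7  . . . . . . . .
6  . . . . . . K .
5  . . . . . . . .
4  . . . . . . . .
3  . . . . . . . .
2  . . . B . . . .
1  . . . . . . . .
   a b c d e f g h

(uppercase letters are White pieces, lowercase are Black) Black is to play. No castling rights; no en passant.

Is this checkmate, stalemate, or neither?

checkmate

Black to move; black king on g8.
In check: yes, from the white rook on d8.
King squares — f7: attacked by Kg6; g7: attacked by Kg6; h7: attacked by Kg6; f8: attacked by Rd8; h8: attacked by Rd8.
Legal moves for Black: none.
In check with no legal moves → checkmate.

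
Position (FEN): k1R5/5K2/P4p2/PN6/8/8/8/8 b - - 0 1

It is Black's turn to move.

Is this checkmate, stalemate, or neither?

checkmate

Black to move; black king on a8.
In check: yes, from the white rook on c8.
King squares — a7: attacked by Nb5; b7: attacked by Pa6; b8: attacked by Rc8.
Legal moves for Black: none.
In check with no legal moves → checkmate.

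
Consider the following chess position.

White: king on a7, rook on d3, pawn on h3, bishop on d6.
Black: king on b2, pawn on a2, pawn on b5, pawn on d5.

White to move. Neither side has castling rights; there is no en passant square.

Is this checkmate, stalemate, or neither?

neither

White to move; white king on a7.
In check: no.
Legal moves for White include: Kb8, Ka8, Kb7, Kb6, Ka6, Bf8, Bb8, Be7, Bc7, Be5+, Bc5, Bf4, Bb4, Bg3, Ba3+, Bh2, Rxd5, Rd4, ... (list truncated; more exist).
White has legal moves and is not in check → neither.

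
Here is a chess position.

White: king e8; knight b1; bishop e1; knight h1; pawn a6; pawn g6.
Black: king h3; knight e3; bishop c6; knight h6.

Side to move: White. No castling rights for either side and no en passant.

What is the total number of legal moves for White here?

3

White to move; king on e8.
In check: yes, from the black bishop on c6.
Legal moves: Kf8, Kd8, Ke7.
Count: 3.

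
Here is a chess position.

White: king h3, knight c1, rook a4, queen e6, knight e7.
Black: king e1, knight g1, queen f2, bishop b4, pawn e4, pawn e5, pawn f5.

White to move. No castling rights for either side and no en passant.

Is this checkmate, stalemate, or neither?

White to move; white king on h3.
In check: yes, from the black knight on g1.
King squares — g2: attacked by Qf2; h2: attacked by Qf2; g3: attacked by Qf2; g4: attacked by Pf5; h4: attacked by Qf2.
Legal moves for White: none.
In check with no legal moves → checkmate.

checkmate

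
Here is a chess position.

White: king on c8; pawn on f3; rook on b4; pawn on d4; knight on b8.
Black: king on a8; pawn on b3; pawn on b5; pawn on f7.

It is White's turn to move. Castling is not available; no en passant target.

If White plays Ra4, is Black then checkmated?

no

After Ra4: black king on a8; in check: yes, from the white rook on a4.
Black has 1 legal reply: bxa4.
In check but a legal move exists → not checkmate.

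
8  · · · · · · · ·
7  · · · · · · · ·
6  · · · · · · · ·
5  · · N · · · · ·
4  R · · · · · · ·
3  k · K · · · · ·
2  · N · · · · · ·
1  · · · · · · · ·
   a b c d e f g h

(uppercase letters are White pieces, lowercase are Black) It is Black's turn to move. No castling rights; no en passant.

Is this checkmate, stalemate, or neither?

checkmate

Black to move; black king on a3.
In check: yes, from the white rook on a4.
King squares — a2: attacked by Ra4; b2: attacked by Kc3; b3: attacked by Kc3; a4: attacked by Nb2; b4: attacked by Kc3.
Legal moves for Black: none.
In check with no legal moves → checkmate.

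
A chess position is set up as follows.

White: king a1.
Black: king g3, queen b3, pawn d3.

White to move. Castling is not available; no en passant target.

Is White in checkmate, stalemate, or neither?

stalemate

White to move; white king on a1.
In check: no.
King squares — b1: attacked by Qb3; a2: attacked by Qb3; b2: attacked by Qb3.
Legal moves for White: none.
Not in check and no legal moves → stalemate.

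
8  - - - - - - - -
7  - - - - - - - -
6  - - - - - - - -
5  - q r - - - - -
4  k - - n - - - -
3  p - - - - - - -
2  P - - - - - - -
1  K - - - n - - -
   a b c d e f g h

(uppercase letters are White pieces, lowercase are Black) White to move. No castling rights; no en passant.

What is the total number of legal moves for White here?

0

White to move; king on a1.
In check: no.
Legal moves: none.
Count: 0.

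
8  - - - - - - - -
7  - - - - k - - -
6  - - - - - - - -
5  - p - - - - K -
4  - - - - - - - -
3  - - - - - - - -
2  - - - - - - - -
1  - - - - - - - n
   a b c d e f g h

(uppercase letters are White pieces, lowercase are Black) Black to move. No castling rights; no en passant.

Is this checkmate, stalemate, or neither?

Black to move; black king on e7.
In check: no.
Legal moves for Black: Kf8, Ke8, Kd8, Kf7, Kd7, Ke6, Kd6, Ng3, Nf2, b4.
Black has 10 legal moves and is not in check → neither.

neither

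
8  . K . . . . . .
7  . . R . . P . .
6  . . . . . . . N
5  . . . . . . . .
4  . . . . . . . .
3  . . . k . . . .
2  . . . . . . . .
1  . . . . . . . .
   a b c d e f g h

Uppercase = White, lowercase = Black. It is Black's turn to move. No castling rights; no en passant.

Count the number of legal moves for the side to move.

Black to move; king on d3.
In check: no.
Legal moves: Ke4, Kd4, Ke3, Ke2, Kd2.
Count: 5.

5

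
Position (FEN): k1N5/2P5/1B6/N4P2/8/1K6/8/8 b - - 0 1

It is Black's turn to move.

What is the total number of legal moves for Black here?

0

Black to move; king on a8.
In check: no.
Legal moves: none.
Count: 0.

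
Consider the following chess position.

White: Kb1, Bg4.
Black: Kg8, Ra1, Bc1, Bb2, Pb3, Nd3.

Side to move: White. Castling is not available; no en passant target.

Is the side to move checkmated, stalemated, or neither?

White to move; white king on b1.
In check: yes, from the black rook on a1.
King squares — a1: attacked by Bb2; c1: attacked by Ra1; a2: attacked by Ra1; b2: attacked by Bc1; c2: attacked by Pb3.
Legal moves for White: none.
In check with no legal moves → checkmate.

checkmate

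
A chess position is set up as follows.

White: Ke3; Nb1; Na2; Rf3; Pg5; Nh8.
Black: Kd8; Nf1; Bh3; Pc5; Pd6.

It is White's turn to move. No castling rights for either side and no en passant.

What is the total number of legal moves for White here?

White to move; king on e3.
In check: yes, from the black knight on f1.
Legal moves: Kf4, Ke4, Kd3, Kf2, Ke2, Rxf1.
Count: 6.

6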